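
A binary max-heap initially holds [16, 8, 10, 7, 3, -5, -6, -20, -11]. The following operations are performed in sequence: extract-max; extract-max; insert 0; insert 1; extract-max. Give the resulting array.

[7, 3, -5, 1, 0, -11, -6, -20]

extract-max → returns 16:
  remove root 16; move last element -11 to root → [-11, 8, 10, 7, 3, -5, -6, -20]
  -11 vs larger child 10 at index 2, swap → [10, 8, -11, 7, 3, -5, -6, -20]
  -11 vs larger child -5 at index 5, swap → [10, 8, -5, 7, 3, -11, -6, -20]
extract-max → returns 10:
  remove root 10; move last element -20 to root → [-20, 8, -5, 7, 3, -11, -6]
  -20 vs larger child 8 at index 1, swap → [8, -20, -5, 7, 3, -11, -6]
  -20 vs larger child 7 at index 3, swap → [8, 7, -5, -20, 3, -11, -6]
insert 0:
  append 0 at index 7 → [8, 7, -5, -20, 3, -11, -6, 0]
  0 > parent -20 at index 3, swap → [8, 7, -5, 0, 3, -11, -6, -20]
insert 1:
  append 1 at index 8 → [8, 7, -5, 0, 3, -11, -6, -20, 1]
  1 > parent 0 at index 3, swap → [8, 7, -5, 1, 3, -11, -6, -20, 0]
extract-max → returns 8:
  remove root 8; move last element 0 to root → [0, 7, -5, 1, 3, -11, -6, -20]
  0 vs larger child 7 at index 1, swap → [7, 0, -5, 1, 3, -11, -6, -20]
  0 vs larger child 3 at index 4, swap → [7, 3, -5, 1, 0, -11, -6, -20]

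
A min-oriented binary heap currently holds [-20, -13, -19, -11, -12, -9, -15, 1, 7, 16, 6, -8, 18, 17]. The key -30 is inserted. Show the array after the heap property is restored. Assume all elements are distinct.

append -30 at index 14 → [-20, -13, -19, -11, -12, -9, -15, 1, 7, 16, 6, -8, 18, 17, -30]
-30 < parent -15 at index 6, swap → [-20, -13, -19, -11, -12, -9, -30, 1, 7, 16, 6, -8, 18, 17, -15]
-30 < parent -19 at index 2, swap → [-20, -13, -30, -11, -12, -9, -19, 1, 7, 16, 6, -8, 18, 17, -15]
-30 < parent -20 at index 0, swap → [-30, -13, -20, -11, -12, -9, -19, 1, 7, 16, 6, -8, 18, 17, -15]

[-30, -13, -20, -11, -12, -9, -19, 1, 7, 16, 6, -8, 18, 17, -15]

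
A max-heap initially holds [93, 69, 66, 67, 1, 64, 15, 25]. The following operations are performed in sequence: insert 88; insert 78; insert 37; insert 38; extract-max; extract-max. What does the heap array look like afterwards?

insert 88:
  append 88 at index 8 → [93, 69, 66, 67, 1, 64, 15, 25, 88]
  88 > parent 67 at index 3, swap → [93, 69, 66, 88, 1, 64, 15, 25, 67]
  88 > parent 69 at index 1, swap → [93, 88, 66, 69, 1, 64, 15, 25, 67]
insert 78:
  append 78 at index 9 → [93, 88, 66, 69, 1, 64, 15, 25, 67, 78]
  78 > parent 1 at index 4, swap → [93, 88, 66, 69, 78, 64, 15, 25, 67, 1]
insert 37:
  append 37 at index 10 → [93, 88, 66, 69, 78, 64, 15, 25, 67, 1, 37] (no swap needed)
insert 38:
  append 38 at index 11 → [93, 88, 66, 69, 78, 64, 15, 25, 67, 1, 37, 38] (no swap needed)
extract-max → returns 93:
  remove root 93; move last element 38 to root → [38, 88, 66, 69, 78, 64, 15, 25, 67, 1, 37]
  38 vs larger child 88 at index 1, swap → [88, 38, 66, 69, 78, 64, 15, 25, 67, 1, 37]
  38 vs larger child 78 at index 4, swap → [88, 78, 66, 69, 38, 64, 15, 25, 67, 1, 37]
extract-max → returns 88:
  remove root 88; move last element 37 to root → [37, 78, 66, 69, 38, 64, 15, 25, 67, 1]
  37 vs larger child 78 at index 1, swap → [78, 37, 66, 69, 38, 64, 15, 25, 67, 1]
  37 vs larger child 69 at index 3, swap → [78, 69, 66, 37, 38, 64, 15, 25, 67, 1]
  37 vs larger child 67 at index 8, swap → [78, 69, 66, 67, 38, 64, 15, 25, 37, 1]

[78, 69, 66, 67, 38, 64, 15, 25, 37, 1]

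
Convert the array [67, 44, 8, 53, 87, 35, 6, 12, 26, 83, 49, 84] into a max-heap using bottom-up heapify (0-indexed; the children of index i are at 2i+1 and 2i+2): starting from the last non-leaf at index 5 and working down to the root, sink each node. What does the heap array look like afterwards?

sift down from index 5:
  35 vs only child 84 at index 11, swap → [67, 44, 8, 53, 87, 84, 6, 12, 26, 83, 49, 35]
sift down from index 4: already satisfies heap property
sift down from index 3: already satisfies heap property
sift down from index 2:
  8 vs larger child 84 at index 5, swap → [67, 44, 84, 53, 87, 8, 6, 12, 26, 83, 49, 35]
  8 vs only child 35 at index 11, swap → [67, 44, 84, 53, 87, 35, 6, 12, 26, 83, 49, 8]
sift down from index 1:
  44 vs larger child 87 at index 4, swap → [67, 87, 84, 53, 44, 35, 6, 12, 26, 83, 49, 8]
  44 vs larger child 83 at index 9, swap → [67, 87, 84, 53, 83, 35, 6, 12, 26, 44, 49, 8]
sift down from index 0:
  67 vs larger child 87 at index 1, swap → [87, 67, 84, 53, 83, 35, 6, 12, 26, 44, 49, 8]
  67 vs larger child 83 at index 4, swap → [87, 83, 84, 53, 67, 35, 6, 12, 26, 44, 49, 8]

[87, 83, 84, 53, 67, 35, 6, 12, 26, 44, 49, 8]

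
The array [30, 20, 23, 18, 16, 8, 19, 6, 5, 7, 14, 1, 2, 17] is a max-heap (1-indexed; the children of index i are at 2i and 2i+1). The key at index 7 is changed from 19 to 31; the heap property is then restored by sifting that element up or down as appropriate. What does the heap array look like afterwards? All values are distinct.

set index 7 from 19 to 31 → [30, 20, 23, 18, 16, 8, 31, 6, 5, 7, 14, 1, 2, 17]
31 > parent 23 at index 3, swap → [30, 20, 31, 18, 16, 8, 23, 6, 5, 7, 14, 1, 2, 17]
31 > parent 30 at index 1, swap → [31, 20, 30, 18, 16, 8, 23, 6, 5, 7, 14, 1, 2, 17]

[31, 20, 30, 18, 16, 8, 23, 6, 5, 7, 14, 1, 2, 17]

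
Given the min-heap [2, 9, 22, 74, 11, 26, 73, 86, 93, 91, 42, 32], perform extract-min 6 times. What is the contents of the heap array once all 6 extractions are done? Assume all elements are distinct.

[42, 74, 73, 93, 86, 91]

extract-min #1 returns 2:
  remove root 2; move last element 32 to root → [32, 9, 22, 74, 11, 26, 73, 86, 93, 91, 42]
  32 vs smaller child 9 at index 1, swap → [9, 32, 22, 74, 11, 26, 73, 86, 93, 91, 42]
  32 vs smaller child 11 at index 4, swap → [9, 11, 22, 74, 32, 26, 73, 86, 93, 91, 42]
extract-min #2 returns 9:
  remove root 9; move last element 42 to root → [42, 11, 22, 74, 32, 26, 73, 86, 93, 91]
  42 vs smaller child 11 at index 1, swap → [11, 42, 22, 74, 32, 26, 73, 86, 93, 91]
  42 vs smaller child 32 at index 4, swap → [11, 32, 22, 74, 42, 26, 73, 86, 93, 91]
extract-min #3 returns 11:
  remove root 11; move last element 91 to root → [91, 32, 22, 74, 42, 26, 73, 86, 93]
  91 vs smaller child 22 at index 2, swap → [22, 32, 91, 74, 42, 26, 73, 86, 93]
  91 vs smaller child 26 at index 5, swap → [22, 32, 26, 74, 42, 91, 73, 86, 93]
extract-min #4 returns 22:
  remove root 22; move last element 93 to root → [93, 32, 26, 74, 42, 91, 73, 86]
  93 vs smaller child 26 at index 2, swap → [26, 32, 93, 74, 42, 91, 73, 86]
  93 vs smaller child 73 at index 6, swap → [26, 32, 73, 74, 42, 91, 93, 86]
extract-min #5 returns 26:
  remove root 26; move last element 86 to root → [86, 32, 73, 74, 42, 91, 93]
  86 vs smaller child 32 at index 1, swap → [32, 86, 73, 74, 42, 91, 93]
  86 vs smaller child 42 at index 4, swap → [32, 42, 73, 74, 86, 91, 93]
extract-min #6 returns 32:
  remove root 32; move last element 93 to root → [93, 42, 73, 74, 86, 91]
  93 vs smaller child 42 at index 1, swap → [42, 93, 73, 74, 86, 91]
  93 vs smaller child 74 at index 3, swap → [42, 74, 73, 93, 86, 91]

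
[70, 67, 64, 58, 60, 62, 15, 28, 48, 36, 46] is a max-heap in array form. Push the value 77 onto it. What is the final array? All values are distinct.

[77, 67, 70, 58, 60, 64, 15, 28, 48, 36, 46, 62]

append 77 at index 11 → [70, 67, 64, 58, 60, 62, 15, 28, 48, 36, 46, 77]
77 > parent 62 at index 5, swap → [70, 67, 64, 58, 60, 77, 15, 28, 48, 36, 46, 62]
77 > parent 64 at index 2, swap → [70, 67, 77, 58, 60, 64, 15, 28, 48, 36, 46, 62]
77 > parent 70 at index 0, swap → [77, 67, 70, 58, 60, 64, 15, 28, 48, 36, 46, 62]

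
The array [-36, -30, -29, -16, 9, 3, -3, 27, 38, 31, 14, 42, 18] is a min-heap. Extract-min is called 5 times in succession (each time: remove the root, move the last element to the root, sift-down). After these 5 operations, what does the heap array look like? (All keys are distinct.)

[3, 9, 31, 18, 14, 38, 42, 27]

extract-min #1 returns -36:
  remove root -36; move last element 18 to root → [18, -30, -29, -16, 9, 3, -3, 27, 38, 31, 14, 42]
  18 vs smaller child -30 at index 1, swap → [-30, 18, -29, -16, 9, 3, -3, 27, 38, 31, 14, 42]
  18 vs smaller child -16 at index 3, swap → [-30, -16, -29, 18, 9, 3, -3, 27, 38, 31, 14, 42]
extract-min #2 returns -30:
  remove root -30; move last element 42 to root → [42, -16, -29, 18, 9, 3, -3, 27, 38, 31, 14]
  42 vs smaller child -29 at index 2, swap → [-29, -16, 42, 18, 9, 3, -3, 27, 38, 31, 14]
  42 vs smaller child -3 at index 6, swap → [-29, -16, -3, 18, 9, 3, 42, 27, 38, 31, 14]
extract-min #3 returns -29:
  remove root -29; move last element 14 to root → [14, -16, -3, 18, 9, 3, 42, 27, 38, 31]
  14 vs smaller child -16 at index 1, swap → [-16, 14, -3, 18, 9, 3, 42, 27, 38, 31]
  14 vs smaller child 9 at index 4, swap → [-16, 9, -3, 18, 14, 3, 42, 27, 38, 31]
extract-min #4 returns -16:
  remove root -16; move last element 31 to root → [31, 9, -3, 18, 14, 3, 42, 27, 38]
  31 vs smaller child -3 at index 2, swap → [-3, 9, 31, 18, 14, 3, 42, 27, 38]
  31 vs smaller child 3 at index 5, swap → [-3, 9, 3, 18, 14, 31, 42, 27, 38]
extract-min #5 returns -3:
  remove root -3; move last element 38 to root → [38, 9, 3, 18, 14, 31, 42, 27]
  38 vs smaller child 3 at index 2, swap → [3, 9, 38, 18, 14, 31, 42, 27]
  38 vs smaller child 31 at index 5, swap → [3, 9, 31, 18, 14, 38, 42, 27]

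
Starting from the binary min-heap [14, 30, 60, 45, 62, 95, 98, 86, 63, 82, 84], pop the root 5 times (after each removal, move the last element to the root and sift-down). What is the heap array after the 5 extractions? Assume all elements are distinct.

extract-min #1 returns 14:
  remove root 14; move last element 84 to root → [84, 30, 60, 45, 62, 95, 98, 86, 63, 82]
  84 vs smaller child 30 at index 1, swap → [30, 84, 60, 45, 62, 95, 98, 86, 63, 82]
  84 vs smaller child 45 at index 3, swap → [30, 45, 60, 84, 62, 95, 98, 86, 63, 82]
  84 vs smaller child 63 at index 8, swap → [30, 45, 60, 63, 62, 95, 98, 86, 84, 82]
extract-min #2 returns 30:
  remove root 30; move last element 82 to root → [82, 45, 60, 63, 62, 95, 98, 86, 84]
  82 vs smaller child 45 at index 1, swap → [45, 82, 60, 63, 62, 95, 98, 86, 84]
  82 vs smaller child 62 at index 4, swap → [45, 62, 60, 63, 82, 95, 98, 86, 84]
extract-min #3 returns 45:
  remove root 45; move last element 84 to root → [84, 62, 60, 63, 82, 95, 98, 86]
  84 vs smaller child 60 at index 2, swap → [60, 62, 84, 63, 82, 95, 98, 86]
extract-min #4 returns 60:
  remove root 60; move last element 86 to root → [86, 62, 84, 63, 82, 95, 98]
  86 vs smaller child 62 at index 1, swap → [62, 86, 84, 63, 82, 95, 98]
  86 vs smaller child 63 at index 3, swap → [62, 63, 84, 86, 82, 95, 98]
extract-min #5 returns 62:
  remove root 62; move last element 98 to root → [98, 63, 84, 86, 82, 95]
  98 vs smaller child 63 at index 1, swap → [63, 98, 84, 86, 82, 95]
  98 vs smaller child 82 at index 4, swap → [63, 82, 84, 86, 98, 95]

[63, 82, 84, 86, 98, 95]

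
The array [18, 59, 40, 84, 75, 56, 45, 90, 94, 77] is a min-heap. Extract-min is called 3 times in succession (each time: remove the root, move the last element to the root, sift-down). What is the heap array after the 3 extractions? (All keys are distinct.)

[56, 59, 77, 84, 75, 94, 90]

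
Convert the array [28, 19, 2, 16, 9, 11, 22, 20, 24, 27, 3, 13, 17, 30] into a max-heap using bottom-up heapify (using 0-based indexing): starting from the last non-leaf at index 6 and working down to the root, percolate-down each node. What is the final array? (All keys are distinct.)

sift down from index 6:
  22 vs only child 30 at index 13, swap → [28, 19, 2, 16, 9, 11, 30, 20, 24, 27, 3, 13, 17, 22]
sift down from index 5:
  11 vs larger child 17 at index 12, swap → [28, 19, 2, 16, 9, 17, 30, 20, 24, 27, 3, 13, 11, 22]
sift down from index 4:
  9 vs larger child 27 at index 9, swap → [28, 19, 2, 16, 27, 17, 30, 20, 24, 9, 3, 13, 11, 22]
sift down from index 3:
  16 vs larger child 24 at index 8, swap → [28, 19, 2, 24, 27, 17, 30, 20, 16, 9, 3, 13, 11, 22]
sift down from index 2:
  2 vs larger child 30 at index 6, swap → [28, 19, 30, 24, 27, 17, 2, 20, 16, 9, 3, 13, 11, 22]
  2 vs only child 22 at index 13, swap → [28, 19, 30, 24, 27, 17, 22, 20, 16, 9, 3, 13, 11, 2]
sift down from index 1:
  19 vs larger child 27 at index 4, swap → [28, 27, 30, 24, 19, 17, 22, 20, 16, 9, 3, 13, 11, 2]
sift down from index 0:
  28 vs larger child 30 at index 2, swap → [30, 27, 28, 24, 19, 17, 22, 20, 16, 9, 3, 13, 11, 2]

[30, 27, 28, 24, 19, 17, 22, 20, 16, 9, 3, 13, 11, 2]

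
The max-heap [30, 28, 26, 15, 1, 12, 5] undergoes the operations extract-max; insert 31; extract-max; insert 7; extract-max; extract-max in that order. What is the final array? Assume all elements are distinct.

extract-max → returns 30:
  remove root 30; move last element 5 to root → [5, 28, 26, 15, 1, 12]
  5 vs larger child 28 at index 1, swap → [28, 5, 26, 15, 1, 12]
  5 vs larger child 15 at index 3, swap → [28, 15, 26, 5, 1, 12]
insert 31:
  append 31 at index 6 → [28, 15, 26, 5, 1, 12, 31]
  31 > parent 26 at index 2, swap → [28, 15, 31, 5, 1, 12, 26]
  31 > parent 28 at index 0, swap → [31, 15, 28, 5, 1, 12, 26]
extract-max → returns 31:
  remove root 31; move last element 26 to root → [26, 15, 28, 5, 1, 12]
  26 vs larger child 28 at index 2, swap → [28, 15, 26, 5, 1, 12]
insert 7:
  append 7 at index 6 → [28, 15, 26, 5, 1, 12, 7] (no swap needed)
extract-max → returns 28:
  remove root 28; move last element 7 to root → [7, 15, 26, 5, 1, 12]
  7 vs larger child 26 at index 2, swap → [26, 15, 7, 5, 1, 12]
  7 vs only child 12 at index 5, swap → [26, 15, 12, 5, 1, 7]
extract-max → returns 26:
  remove root 26; move last element 7 to root → [7, 15, 12, 5, 1]
  7 vs larger child 15 at index 1, swap → [15, 7, 12, 5, 1]

[15, 7, 12, 5, 1]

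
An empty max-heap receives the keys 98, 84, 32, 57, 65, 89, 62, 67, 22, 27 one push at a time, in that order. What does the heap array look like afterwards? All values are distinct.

[98, 84, 89, 67, 65, 32, 62, 57, 22, 27]

Insert 98:
  append 98 at index 0 → [98] (no swap needed)
Insert 84:
  append 84 at index 1 → [98, 84] (no swap needed)
Insert 32:
  append 32 at index 2 → [98, 84, 32] (no swap needed)
Insert 57:
  append 57 at index 3 → [98, 84, 32, 57] (no swap needed)
Insert 65:
  append 65 at index 4 → [98, 84, 32, 57, 65] (no swap needed)
Insert 89:
  append 89 at index 5 → [98, 84, 32, 57, 65, 89]
  89 > parent 32 at index 2, swap → [98, 84, 89, 57, 65, 32]
Insert 62:
  append 62 at index 6 → [98, 84, 89, 57, 65, 32, 62] (no swap needed)
Insert 67:
  append 67 at index 7 → [98, 84, 89, 57, 65, 32, 62, 67]
  67 > parent 57 at index 3, swap → [98, 84, 89, 67, 65, 32, 62, 57]
Insert 22:
  append 22 at index 8 → [98, 84, 89, 67, 65, 32, 62, 57, 22] (no swap needed)
Insert 27:
  append 27 at index 9 → [98, 84, 89, 67, 65, 32, 62, 57, 22, 27] (no swap needed)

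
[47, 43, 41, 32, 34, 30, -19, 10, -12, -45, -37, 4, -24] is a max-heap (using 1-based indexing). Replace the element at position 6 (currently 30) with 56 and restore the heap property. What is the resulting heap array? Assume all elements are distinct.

set index 6 from 30 to 56 → [47, 43, 41, 32, 34, 56, -19, 10, -12, -45, -37, 4, -24]
56 > parent 41 at index 3, swap → [47, 43, 56, 32, 34, 41, -19, 10, -12, -45, -37, 4, -24]
56 > parent 47 at index 1, swap → [56, 43, 47, 32, 34, 41, -19, 10, -12, -45, -37, 4, -24]

[56, 43, 47, 32, 34, 41, -19, 10, -12, -45, -37, 4, -24]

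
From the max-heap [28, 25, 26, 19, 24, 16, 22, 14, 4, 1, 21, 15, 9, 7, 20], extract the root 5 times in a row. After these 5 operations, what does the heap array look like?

[21, 19, 20, 14, 9, 16, 15, 7, 4, 1]

extract-max #1 returns 28:
  remove root 28; move last element 20 to root → [20, 25, 26, 19, 24, 16, 22, 14, 4, 1, 21, 15, 9, 7]
  20 vs larger child 26 at index 2, swap → [26, 25, 20, 19, 24, 16, 22, 14, 4, 1, 21, 15, 9, 7]
  20 vs larger child 22 at index 6, swap → [26, 25, 22, 19, 24, 16, 20, 14, 4, 1, 21, 15, 9, 7]
extract-max #2 returns 26:
  remove root 26; move last element 7 to root → [7, 25, 22, 19, 24, 16, 20, 14, 4, 1, 21, 15, 9]
  7 vs larger child 25 at index 1, swap → [25, 7, 22, 19, 24, 16, 20, 14, 4, 1, 21, 15, 9]
  7 vs larger child 24 at index 4, swap → [25, 24, 22, 19, 7, 16, 20, 14, 4, 1, 21, 15, 9]
  7 vs larger child 21 at index 10, swap → [25, 24, 22, 19, 21, 16, 20, 14, 4, 1, 7, 15, 9]
extract-max #3 returns 25:
  remove root 25; move last element 9 to root → [9, 24, 22, 19, 21, 16, 20, 14, 4, 1, 7, 15]
  9 vs larger child 24 at index 1, swap → [24, 9, 22, 19, 21, 16, 20, 14, 4, 1, 7, 15]
  9 vs larger child 21 at index 4, swap → [24, 21, 22, 19, 9, 16, 20, 14, 4, 1, 7, 15]
extract-max #4 returns 24:
  remove root 24; move last element 15 to root → [15, 21, 22, 19, 9, 16, 20, 14, 4, 1, 7]
  15 vs larger child 22 at index 2, swap → [22, 21, 15, 19, 9, 16, 20, 14, 4, 1, 7]
  15 vs larger child 20 at index 6, swap → [22, 21, 20, 19, 9, 16, 15, 14, 4, 1, 7]
extract-max #5 returns 22:
  remove root 22; move last element 7 to root → [7, 21, 20, 19, 9, 16, 15, 14, 4, 1]
  7 vs larger child 21 at index 1, swap → [21, 7, 20, 19, 9, 16, 15, 14, 4, 1]
  7 vs larger child 19 at index 3, swap → [21, 19, 20, 7, 9, 16, 15, 14, 4, 1]
  7 vs larger child 14 at index 7, swap → [21, 19, 20, 14, 9, 16, 15, 7, 4, 1]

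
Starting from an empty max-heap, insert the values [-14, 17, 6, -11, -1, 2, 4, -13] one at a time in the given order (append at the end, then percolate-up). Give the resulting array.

[17, -1, 6, -13, -11, 2, 4, -14]

Insert -14:
  append -14 at index 0 → [-14] (no swap needed)
Insert 17:
  append 17 at index 1 → [-14, 17]
  17 > parent -14 at index 0, swap → [17, -14]
Insert 6:
  append 6 at index 2 → [17, -14, 6] (no swap needed)
Insert -11:
  append -11 at index 3 → [17, -14, 6, -11]
  -11 > parent -14 at index 1, swap → [17, -11, 6, -14]
Insert -1:
  append -1 at index 4 → [17, -11, 6, -14, -1]
  -1 > parent -11 at index 1, swap → [17, -1, 6, -14, -11]
Insert 2:
  append 2 at index 5 → [17, -1, 6, -14, -11, 2] (no swap needed)
Insert 4:
  append 4 at index 6 → [17, -1, 6, -14, -11, 2, 4] (no swap needed)
Insert -13:
  append -13 at index 7 → [17, -1, 6, -14, -11, 2, 4, -13]
  -13 > parent -14 at index 3, swap → [17, -1, 6, -13, -11, 2, 4, -14]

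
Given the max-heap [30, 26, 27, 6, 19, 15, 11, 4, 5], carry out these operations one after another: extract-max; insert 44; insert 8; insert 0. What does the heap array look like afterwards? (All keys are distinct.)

[44, 27, 15, 26, 19, 5, 11, 4, 6, 8, 0]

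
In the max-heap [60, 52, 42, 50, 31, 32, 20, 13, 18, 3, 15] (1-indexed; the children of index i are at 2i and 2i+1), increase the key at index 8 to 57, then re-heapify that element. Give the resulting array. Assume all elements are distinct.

[60, 57, 42, 52, 31, 32, 20, 50, 18, 3, 15]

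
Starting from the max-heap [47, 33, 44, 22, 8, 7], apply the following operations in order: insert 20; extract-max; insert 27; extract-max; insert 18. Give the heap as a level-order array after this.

insert 20:
  append 20 at index 6 → [47, 33, 44, 22, 8, 7, 20] (no swap needed)
extract-max → returns 47:
  remove root 47; move last element 20 to root → [20, 33, 44, 22, 8, 7]
  20 vs larger child 44 at index 2, swap → [44, 33, 20, 22, 8, 7]
insert 27:
  append 27 at index 6 → [44, 33, 20, 22, 8, 7, 27]
  27 > parent 20 at index 2, swap → [44, 33, 27, 22, 8, 7, 20]
extract-max → returns 44:
  remove root 44; move last element 20 to root → [20, 33, 27, 22, 8, 7]
  20 vs larger child 33 at index 1, swap → [33, 20, 27, 22, 8, 7]
  20 vs larger child 22 at index 3, swap → [33, 22, 27, 20, 8, 7]
insert 18:
  append 18 at index 6 → [33, 22, 27, 20, 8, 7, 18] (no swap needed)

[33, 22, 27, 20, 8, 7, 18]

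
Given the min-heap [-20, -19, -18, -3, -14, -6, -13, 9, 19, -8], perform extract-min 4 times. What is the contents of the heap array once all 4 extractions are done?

[-13, -8, -6, -3, 9, 19]

extract-min #1 returns -20:
  remove root -20; move last element -8 to root → [-8, -19, -18, -3, -14, -6, -13, 9, 19]
  -8 vs smaller child -19 at index 1, swap → [-19, -8, -18, -3, -14, -6, -13, 9, 19]
  -8 vs smaller child -14 at index 4, swap → [-19, -14, -18, -3, -8, -6, -13, 9, 19]
extract-min #2 returns -19:
  remove root -19; move last element 19 to root → [19, -14, -18, -3, -8, -6, -13, 9]
  19 vs smaller child -18 at index 2, swap → [-18, -14, 19, -3, -8, -6, -13, 9]
  19 vs smaller child -13 at index 6, swap → [-18, -14, -13, -3, -8, -6, 19, 9]
extract-min #3 returns -18:
  remove root -18; move last element 9 to root → [9, -14, -13, -3, -8, -6, 19]
  9 vs smaller child -14 at index 1, swap → [-14, 9, -13, -3, -8, -6, 19]
  9 vs smaller child -8 at index 4, swap → [-14, -8, -13, -3, 9, -6, 19]
extract-min #4 returns -14:
  remove root -14; move last element 19 to root → [19, -8, -13, -3, 9, -6]
  19 vs smaller child -13 at index 2, swap → [-13, -8, 19, -3, 9, -6]
  19 vs only child -6 at index 5, swap → [-13, -8, -6, -3, 9, 19]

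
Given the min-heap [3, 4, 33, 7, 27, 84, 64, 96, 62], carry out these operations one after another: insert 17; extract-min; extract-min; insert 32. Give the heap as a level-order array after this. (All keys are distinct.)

[7, 17, 33, 27, 62, 84, 64, 96, 32]

insert 17:
  append 17 at index 9 → [3, 4, 33, 7, 27, 84, 64, 96, 62, 17]
  17 < parent 27 at index 4, swap → [3, 4, 33, 7, 17, 84, 64, 96, 62, 27]
extract-min → returns 3:
  remove root 3; move last element 27 to root → [27, 4, 33, 7, 17, 84, 64, 96, 62]
  27 vs smaller child 4 at index 1, swap → [4, 27, 33, 7, 17, 84, 64, 96, 62]
  27 vs smaller child 7 at index 3, swap → [4, 7, 33, 27, 17, 84, 64, 96, 62]
extract-min → returns 4:
  remove root 4; move last element 62 to root → [62, 7, 33, 27, 17, 84, 64, 96]
  62 vs smaller child 7 at index 1, swap → [7, 62, 33, 27, 17, 84, 64, 96]
  62 vs smaller child 17 at index 4, swap → [7, 17, 33, 27, 62, 84, 64, 96]
insert 32:
  append 32 at index 8 → [7, 17, 33, 27, 62, 84, 64, 96, 32] (no swap needed)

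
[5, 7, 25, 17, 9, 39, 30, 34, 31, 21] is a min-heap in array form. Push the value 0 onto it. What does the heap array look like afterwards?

append 0 at index 10 → [5, 7, 25, 17, 9, 39, 30, 34, 31, 21, 0]
0 < parent 9 at index 4, swap → [5, 7, 25, 17, 0, 39, 30, 34, 31, 21, 9]
0 < parent 7 at index 1, swap → [5, 0, 25, 17, 7, 39, 30, 34, 31, 21, 9]
0 < parent 5 at index 0, swap → [0, 5, 25, 17, 7, 39, 30, 34, 31, 21, 9]

[0, 5, 25, 17, 7, 39, 30, 34, 31, 21, 9]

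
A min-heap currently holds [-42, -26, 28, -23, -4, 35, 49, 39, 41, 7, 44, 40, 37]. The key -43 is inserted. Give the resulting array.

append -43 at index 13 → [-42, -26, 28, -23, -4, 35, 49, 39, 41, 7, 44, 40, 37, -43]
-43 < parent 49 at index 6, swap → [-42, -26, 28, -23, -4, 35, -43, 39, 41, 7, 44, 40, 37, 49]
-43 < parent 28 at index 2, swap → [-42, -26, -43, -23, -4, 35, 28, 39, 41, 7, 44, 40, 37, 49]
-43 < parent -42 at index 0, swap → [-43, -26, -42, -23, -4, 35, 28, 39, 41, 7, 44, 40, 37, 49]

[-43, -26, -42, -23, -4, 35, 28, 39, 41, 7, 44, 40, 37, 49]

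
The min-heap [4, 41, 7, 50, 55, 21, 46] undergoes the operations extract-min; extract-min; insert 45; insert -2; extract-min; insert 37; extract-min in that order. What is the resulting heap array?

[37, 41, 45, 50, 55, 46]

extract-min → returns 4:
  remove root 4; move last element 46 to root → [46, 41, 7, 50, 55, 21]
  46 vs smaller child 7 at index 2, swap → [7, 41, 46, 50, 55, 21]
  46 vs only child 21 at index 5, swap → [7, 41, 21, 50, 55, 46]
extract-min → returns 7:
  remove root 7; move last element 46 to root → [46, 41, 21, 50, 55]
  46 vs smaller child 21 at index 2, swap → [21, 41, 46, 50, 55]
insert 45:
  append 45 at index 5 → [21, 41, 46, 50, 55, 45]
  45 < parent 46 at index 2, swap → [21, 41, 45, 50, 55, 46]
insert -2:
  append -2 at index 6 → [21, 41, 45, 50, 55, 46, -2]
  -2 < parent 45 at index 2, swap → [21, 41, -2, 50, 55, 46, 45]
  -2 < parent 21 at index 0, swap → [-2, 41, 21, 50, 55, 46, 45]
extract-min → returns -2:
  remove root -2; move last element 45 to root → [45, 41, 21, 50, 55, 46]
  45 vs smaller child 21 at index 2, swap → [21, 41, 45, 50, 55, 46]
insert 37:
  append 37 at index 6 → [21, 41, 45, 50, 55, 46, 37]
  37 < parent 45 at index 2, swap → [21, 41, 37, 50, 55, 46, 45]
extract-min → returns 21:
  remove root 21; move last element 45 to root → [45, 41, 37, 50, 55, 46]
  45 vs smaller child 37 at index 2, swap → [37, 41, 45, 50, 55, 46]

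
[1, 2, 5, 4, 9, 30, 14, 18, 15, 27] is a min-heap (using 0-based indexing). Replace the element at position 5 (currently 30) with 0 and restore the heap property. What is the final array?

set index 5 from 30 to 0 → [1, 2, 5, 4, 9, 0, 14, 18, 15, 27]
0 < parent 5 at index 2, swap → [1, 2, 0, 4, 9, 5, 14, 18, 15, 27]
0 < parent 1 at index 0, swap → [0, 2, 1, 4, 9, 5, 14, 18, 15, 27]

[0, 2, 1, 4, 9, 5, 14, 18, 15, 27]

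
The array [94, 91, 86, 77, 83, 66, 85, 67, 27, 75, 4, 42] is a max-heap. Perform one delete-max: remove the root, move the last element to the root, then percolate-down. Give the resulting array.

remove root 94; move last element 42 to root → [42, 91, 86, 77, 83, 66, 85, 67, 27, 75, 4]
42 vs larger child 91 at index 1, swap → [91, 42, 86, 77, 83, 66, 85, 67, 27, 75, 4]
42 vs larger child 83 at index 4, swap → [91, 83, 86, 77, 42, 66, 85, 67, 27, 75, 4]
42 vs larger child 75 at index 9, swap → [91, 83, 86, 77, 75, 66, 85, 67, 27, 42, 4]

[91, 83, 86, 77, 75, 66, 85, 67, 27, 42, 4]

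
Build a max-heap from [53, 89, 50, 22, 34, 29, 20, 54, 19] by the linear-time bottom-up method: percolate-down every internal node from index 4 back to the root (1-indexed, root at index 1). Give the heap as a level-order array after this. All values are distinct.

[89, 54, 50, 53, 34, 29, 20, 22, 19]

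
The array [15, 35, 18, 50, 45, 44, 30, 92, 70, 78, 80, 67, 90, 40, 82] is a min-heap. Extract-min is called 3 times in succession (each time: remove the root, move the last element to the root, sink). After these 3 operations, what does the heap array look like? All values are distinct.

[35, 45, 40, 50, 78, 44, 82, 92, 70, 90, 80, 67]

extract-min #1 returns 15:
  remove root 15; move last element 82 to root → [82, 35, 18, 50, 45, 44, 30, 92, 70, 78, 80, 67, 90, 40]
  82 vs smaller child 18 at index 2, swap → [18, 35, 82, 50, 45, 44, 30, 92, 70, 78, 80, 67, 90, 40]
  82 vs smaller child 30 at index 6, swap → [18, 35, 30, 50, 45, 44, 82, 92, 70, 78, 80, 67, 90, 40]
  82 vs only child 40 at index 13, swap → [18, 35, 30, 50, 45, 44, 40, 92, 70, 78, 80, 67, 90, 82]
extract-min #2 returns 18:
  remove root 18; move last element 82 to root → [82, 35, 30, 50, 45, 44, 40, 92, 70, 78, 80, 67, 90]
  82 vs smaller child 30 at index 2, swap → [30, 35, 82, 50, 45, 44, 40, 92, 70, 78, 80, 67, 90]
  82 vs smaller child 40 at index 6, swap → [30, 35, 40, 50, 45, 44, 82, 92, 70, 78, 80, 67, 90]
extract-min #3 returns 30:
  remove root 30; move last element 90 to root → [90, 35, 40, 50, 45, 44, 82, 92, 70, 78, 80, 67]
  90 vs smaller child 35 at index 1, swap → [35, 90, 40, 50, 45, 44, 82, 92, 70, 78, 80, 67]
  90 vs smaller child 45 at index 4, swap → [35, 45, 40, 50, 90, 44, 82, 92, 70, 78, 80, 67]
  90 vs smaller child 78 at index 9, swap → [35, 45, 40, 50, 78, 44, 82, 92, 70, 90, 80, 67]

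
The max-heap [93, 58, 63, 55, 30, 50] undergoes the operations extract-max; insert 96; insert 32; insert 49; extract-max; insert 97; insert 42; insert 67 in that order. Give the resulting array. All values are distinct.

extract-max → returns 93:
  remove root 93; move last element 50 to root → [50, 58, 63, 55, 30]
  50 vs larger child 63 at index 2, swap → [63, 58, 50, 55, 30]
insert 96:
  append 96 at index 5 → [63, 58, 50, 55, 30, 96]
  96 > parent 50 at index 2, swap → [63, 58, 96, 55, 30, 50]
  96 > parent 63 at index 0, swap → [96, 58, 63, 55, 30, 50]
insert 32:
  append 32 at index 6 → [96, 58, 63, 55, 30, 50, 32] (no swap needed)
insert 49:
  append 49 at index 7 → [96, 58, 63, 55, 30, 50, 32, 49] (no swap needed)
extract-max → returns 96:
  remove root 96; move last element 49 to root → [49, 58, 63, 55, 30, 50, 32]
  49 vs larger child 63 at index 2, swap → [63, 58, 49, 55, 30, 50, 32]
  49 vs larger child 50 at index 5, swap → [63, 58, 50, 55, 30, 49, 32]
insert 97:
  append 97 at index 7 → [63, 58, 50, 55, 30, 49, 32, 97]
  97 > parent 55 at index 3, swap → [63, 58, 50, 97, 30, 49, 32, 55]
  97 > parent 58 at index 1, swap → [63, 97, 50, 58, 30, 49, 32, 55]
  97 > parent 63 at index 0, swap → [97, 63, 50, 58, 30, 49, 32, 55]
insert 42:
  append 42 at index 8 → [97, 63, 50, 58, 30, 49, 32, 55, 42] (no swap needed)
insert 67:
  append 67 at index 9 → [97, 63, 50, 58, 30, 49, 32, 55, 42, 67]
  67 > parent 30 at index 4, swap → [97, 63, 50, 58, 67, 49, 32, 55, 42, 30]
  67 > parent 63 at index 1, swap → [97, 67, 50, 58, 63, 49, 32, 55, 42, 30]

[97, 67, 50, 58, 63, 49, 32, 55, 42, 30]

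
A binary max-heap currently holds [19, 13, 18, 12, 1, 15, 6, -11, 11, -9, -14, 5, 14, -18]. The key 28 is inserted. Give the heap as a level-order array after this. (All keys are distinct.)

[28, 13, 19, 12, 1, 15, 18, -11, 11, -9, -14, 5, 14, -18, 6]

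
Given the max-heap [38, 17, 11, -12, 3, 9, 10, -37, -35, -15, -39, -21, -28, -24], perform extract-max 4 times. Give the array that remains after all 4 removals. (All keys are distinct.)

extract-max #1 returns 38:
  remove root 38; move last element -24 to root → [-24, 17, 11, -12, 3, 9, 10, -37, -35, -15, -39, -21, -28]
  -24 vs larger child 17 at index 1, swap → [17, -24, 11, -12, 3, 9, 10, -37, -35, -15, -39, -21, -28]
  -24 vs larger child 3 at index 4, swap → [17, 3, 11, -12, -24, 9, 10, -37, -35, -15, -39, -21, -28]
  -24 vs larger child -15 at index 9, swap → [17, 3, 11, -12, -15, 9, 10, -37, -35, -24, -39, -21, -28]
extract-max #2 returns 17:
  remove root 17; move last element -28 to root → [-28, 3, 11, -12, -15, 9, 10, -37, -35, -24, -39, -21]
  -28 vs larger child 11 at index 2, swap → [11, 3, -28, -12, -15, 9, 10, -37, -35, -24, -39, -21]
  -28 vs larger child 10 at index 6, swap → [11, 3, 10, -12, -15, 9, -28, -37, -35, -24, -39, -21]
extract-max #3 returns 11:
  remove root 11; move last element -21 to root → [-21, 3, 10, -12, -15, 9, -28, -37, -35, -24, -39]
  -21 vs larger child 10 at index 2, swap → [10, 3, -21, -12, -15, 9, -28, -37, -35, -24, -39]
  -21 vs larger child 9 at index 5, swap → [10, 3, 9, -12, -15, -21, -28, -37, -35, -24, -39]
extract-max #4 returns 10:
  remove root 10; move last element -39 to root → [-39, 3, 9, -12, -15, -21, -28, -37, -35, -24]
  -39 vs larger child 9 at index 2, swap → [9, 3, -39, -12, -15, -21, -28, -37, -35, -24]
  -39 vs larger child -21 at index 5, swap → [9, 3, -21, -12, -15, -39, -28, -37, -35, -24]

[9, 3, -21, -12, -15, -39, -28, -37, -35, -24]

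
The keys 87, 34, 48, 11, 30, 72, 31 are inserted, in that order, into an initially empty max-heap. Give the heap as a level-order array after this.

Insert 87:
  append 87 at index 0 → [87] (no swap needed)
Insert 34:
  append 34 at index 1 → [87, 34] (no swap needed)
Insert 48:
  append 48 at index 2 → [87, 34, 48] (no swap needed)
Insert 11:
  append 11 at index 3 → [87, 34, 48, 11] (no swap needed)
Insert 30:
  append 30 at index 4 → [87, 34, 48, 11, 30] (no swap needed)
Insert 72:
  append 72 at index 5 → [87, 34, 48, 11, 30, 72]
  72 > parent 48 at index 2, swap → [87, 34, 72, 11, 30, 48]
Insert 31:
  append 31 at index 6 → [87, 34, 72, 11, 30, 48, 31] (no swap needed)

[87, 34, 72, 11, 30, 48, 31]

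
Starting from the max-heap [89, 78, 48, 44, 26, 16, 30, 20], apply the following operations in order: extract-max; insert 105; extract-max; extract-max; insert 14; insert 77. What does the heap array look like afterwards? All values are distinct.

[77, 48, 30, 44, 26, 16, 14, 20]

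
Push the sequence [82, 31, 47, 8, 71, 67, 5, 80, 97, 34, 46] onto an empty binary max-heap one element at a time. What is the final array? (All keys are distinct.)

[97, 82, 67, 80, 46, 47, 5, 8, 71, 31, 34]

Insert 82:
  append 82 at index 0 → [82] (no swap needed)
Insert 31:
  append 31 at index 1 → [82, 31] (no swap needed)
Insert 47:
  append 47 at index 2 → [82, 31, 47] (no swap needed)
Insert 8:
  append 8 at index 3 → [82, 31, 47, 8] (no swap needed)
Insert 71:
  append 71 at index 4 → [82, 31, 47, 8, 71]
  71 > parent 31 at index 1, swap → [82, 71, 47, 8, 31]
Insert 67:
  append 67 at index 5 → [82, 71, 47, 8, 31, 67]
  67 > parent 47 at index 2, swap → [82, 71, 67, 8, 31, 47]
Insert 5:
  append 5 at index 6 → [82, 71, 67, 8, 31, 47, 5] (no swap needed)
Insert 80:
  append 80 at index 7 → [82, 71, 67, 8, 31, 47, 5, 80]
  80 > parent 8 at index 3, swap → [82, 71, 67, 80, 31, 47, 5, 8]
  80 > parent 71 at index 1, swap → [82, 80, 67, 71, 31, 47, 5, 8]
Insert 97:
  append 97 at index 8 → [82, 80, 67, 71, 31, 47, 5, 8, 97]
  97 > parent 71 at index 3, swap → [82, 80, 67, 97, 31, 47, 5, 8, 71]
  97 > parent 80 at index 1, swap → [82, 97, 67, 80, 31, 47, 5, 8, 71]
  97 > parent 82 at index 0, swap → [97, 82, 67, 80, 31, 47, 5, 8, 71]
Insert 34:
  append 34 at index 9 → [97, 82, 67, 80, 31, 47, 5, 8, 71, 34]
  34 > parent 31 at index 4, swap → [97, 82, 67, 80, 34, 47, 5, 8, 71, 31]
Insert 46:
  append 46 at index 10 → [97, 82, 67, 80, 34, 47, 5, 8, 71, 31, 46]
  46 > parent 34 at index 4, swap → [97, 82, 67, 80, 46, 47, 5, 8, 71, 31, 34]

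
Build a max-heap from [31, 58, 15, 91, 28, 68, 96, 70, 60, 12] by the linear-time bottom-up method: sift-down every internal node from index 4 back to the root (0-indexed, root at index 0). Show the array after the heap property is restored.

[96, 91, 68, 70, 28, 31, 15, 58, 60, 12]

sift down from index 4: already satisfies heap property
sift down from index 3: already satisfies heap property
sift down from index 2:
  15 vs larger child 96 at index 6, swap → [31, 58, 96, 91, 28, 68, 15, 70, 60, 12]
sift down from index 1:
  58 vs larger child 91 at index 3, swap → [31, 91, 96, 58, 28, 68, 15, 70, 60, 12]
  58 vs larger child 70 at index 7, swap → [31, 91, 96, 70, 28, 68, 15, 58, 60, 12]
sift down from index 0:
  31 vs larger child 96 at index 2, swap → [96, 91, 31, 70, 28, 68, 15, 58, 60, 12]
  31 vs larger child 68 at index 5, swap → [96, 91, 68, 70, 28, 31, 15, 58, 60, 12]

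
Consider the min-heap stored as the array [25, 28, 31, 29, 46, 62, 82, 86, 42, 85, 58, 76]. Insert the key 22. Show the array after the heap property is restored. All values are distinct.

[22, 28, 25, 29, 46, 31, 82, 86, 42, 85, 58, 76, 62]

append 22 at index 12 → [25, 28, 31, 29, 46, 62, 82, 86, 42, 85, 58, 76, 22]
22 < parent 62 at index 5, swap → [25, 28, 31, 29, 46, 22, 82, 86, 42, 85, 58, 76, 62]
22 < parent 31 at index 2, swap → [25, 28, 22, 29, 46, 31, 82, 86, 42, 85, 58, 76, 62]
22 < parent 25 at index 0, swap → [22, 28, 25, 29, 46, 31, 82, 86, 42, 85, 58, 76, 62]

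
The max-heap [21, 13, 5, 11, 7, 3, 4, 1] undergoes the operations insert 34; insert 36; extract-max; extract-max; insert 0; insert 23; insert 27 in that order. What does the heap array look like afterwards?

[27, 23, 5, 11, 21, 3, 4, 1, 0, 7, 13]

insert 34:
  append 34 at index 8 → [21, 13, 5, 11, 7, 3, 4, 1, 34]
  34 > parent 11 at index 3, swap → [21, 13, 5, 34, 7, 3, 4, 1, 11]
  34 > parent 13 at index 1, swap → [21, 34, 5, 13, 7, 3, 4, 1, 11]
  34 > parent 21 at index 0, swap → [34, 21, 5, 13, 7, 3, 4, 1, 11]
insert 36:
  append 36 at index 9 → [34, 21, 5, 13, 7, 3, 4, 1, 11, 36]
  36 > parent 7 at index 4, swap → [34, 21, 5, 13, 36, 3, 4, 1, 11, 7]
  36 > parent 21 at index 1, swap → [34, 36, 5, 13, 21, 3, 4, 1, 11, 7]
  36 > parent 34 at index 0, swap → [36, 34, 5, 13, 21, 3, 4, 1, 11, 7]
extract-max → returns 36:
  remove root 36; move last element 7 to root → [7, 34, 5, 13, 21, 3, 4, 1, 11]
  7 vs larger child 34 at index 1, swap → [34, 7, 5, 13, 21, 3, 4, 1, 11]
  7 vs larger child 21 at index 4, swap → [34, 21, 5, 13, 7, 3, 4, 1, 11]
extract-max → returns 34:
  remove root 34; move last element 11 to root → [11, 21, 5, 13, 7, 3, 4, 1]
  11 vs larger child 21 at index 1, swap → [21, 11, 5, 13, 7, 3, 4, 1]
  11 vs larger child 13 at index 3, swap → [21, 13, 5, 11, 7, 3, 4, 1]
insert 0:
  append 0 at index 8 → [21, 13, 5, 11, 7, 3, 4, 1, 0] (no swap needed)
insert 23:
  append 23 at index 9 → [21, 13, 5, 11, 7, 3, 4, 1, 0, 23]
  23 > parent 7 at index 4, swap → [21, 13, 5, 11, 23, 3, 4, 1, 0, 7]
  23 > parent 13 at index 1, swap → [21, 23, 5, 11, 13, 3, 4, 1, 0, 7]
  23 > parent 21 at index 0, swap → [23, 21, 5, 11, 13, 3, 4, 1, 0, 7]
insert 27:
  append 27 at index 10 → [23, 21, 5, 11, 13, 3, 4, 1, 0, 7, 27]
  27 > parent 13 at index 4, swap → [23, 21, 5, 11, 27, 3, 4, 1, 0, 7, 13]
  27 > parent 21 at index 1, swap → [23, 27, 5, 11, 21, 3, 4, 1, 0, 7, 13]
  27 > parent 23 at index 0, swap → [27, 23, 5, 11, 21, 3, 4, 1, 0, 7, 13]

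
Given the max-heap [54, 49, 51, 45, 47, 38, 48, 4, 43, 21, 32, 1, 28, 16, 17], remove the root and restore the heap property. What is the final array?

remove root 54; move last element 17 to root → [17, 49, 51, 45, 47, 38, 48, 4, 43, 21, 32, 1, 28, 16]
17 vs larger child 51 at index 2, swap → [51, 49, 17, 45, 47, 38, 48, 4, 43, 21, 32, 1, 28, 16]
17 vs larger child 48 at index 6, swap → [51, 49, 48, 45, 47, 38, 17, 4, 43, 21, 32, 1, 28, 16]

[51, 49, 48, 45, 47, 38, 17, 4, 43, 21, 32, 1, 28, 16]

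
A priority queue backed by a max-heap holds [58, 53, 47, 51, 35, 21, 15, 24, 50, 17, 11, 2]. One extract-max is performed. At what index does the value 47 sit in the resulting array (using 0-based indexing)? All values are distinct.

remove root 58; move last element 2 to root → [2, 53, 47, 51, 35, 21, 15, 24, 50, 17, 11]
2 vs larger child 53 at index 1, swap → [53, 2, 47, 51, 35, 21, 15, 24, 50, 17, 11]
2 vs larger child 51 at index 3, swap → [53, 51, 47, 2, 35, 21, 15, 24, 50, 17, 11]
2 vs larger child 50 at index 8, swap → [53, 51, 47, 50, 35, 21, 15, 24, 2, 17, 11]
resulting array: [53, 51, 47, 50, 35, 21, 15, 24, 2, 17, 11]

2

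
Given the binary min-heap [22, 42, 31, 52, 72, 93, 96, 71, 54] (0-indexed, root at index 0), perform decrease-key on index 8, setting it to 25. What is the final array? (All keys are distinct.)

[22, 25, 31, 42, 72, 93, 96, 71, 52]

set index 8 from 54 to 25 → [22, 42, 31, 52, 72, 93, 96, 71, 25]
25 < parent 52 at index 3, swap → [22, 42, 31, 25, 72, 93, 96, 71, 52]
25 < parent 42 at index 1, swap → [22, 25, 31, 42, 72, 93, 96, 71, 52]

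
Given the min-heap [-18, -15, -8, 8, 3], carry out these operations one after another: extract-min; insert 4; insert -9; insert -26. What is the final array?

extract-min → returns -18:
  remove root -18; move last element 3 to root → [3, -15, -8, 8]
  3 vs smaller child -15 at index 1, swap → [-15, 3, -8, 8]
insert 4:
  append 4 at index 4 → [-15, 3, -8, 8, 4] (no swap needed)
insert -9:
  append -9 at index 5 → [-15, 3, -8, 8, 4, -9]
  -9 < parent -8 at index 2, swap → [-15, 3, -9, 8, 4, -8]
insert -26:
  append -26 at index 6 → [-15, 3, -9, 8, 4, -8, -26]
  -26 < parent -9 at index 2, swap → [-15, 3, -26, 8, 4, -8, -9]
  -26 < parent -15 at index 0, swap → [-26, 3, -15, 8, 4, -8, -9]

[-26, 3, -15, 8, 4, -8, -9]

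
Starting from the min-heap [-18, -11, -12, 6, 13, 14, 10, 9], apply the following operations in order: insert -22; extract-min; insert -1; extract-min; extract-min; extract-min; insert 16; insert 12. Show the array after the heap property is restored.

[-1, 9, 6, 10, 13, 14, 16, 12]

insert -22:
  append -22 at index 8 → [-18, -11, -12, 6, 13, 14, 10, 9, -22]
  -22 < parent 6 at index 3, swap → [-18, -11, -12, -22, 13, 14, 10, 9, 6]
  -22 < parent -11 at index 1, swap → [-18, -22, -12, -11, 13, 14, 10, 9, 6]
  -22 < parent -18 at index 0, swap → [-22, -18, -12, -11, 13, 14, 10, 9, 6]
extract-min → returns -22:
  remove root -22; move last element 6 to root → [6, -18, -12, -11, 13, 14, 10, 9]
  6 vs smaller child -18 at index 1, swap → [-18, 6, -12, -11, 13, 14, 10, 9]
  6 vs smaller child -11 at index 3, swap → [-18, -11, -12, 6, 13, 14, 10, 9]
insert -1:
  append -1 at index 8 → [-18, -11, -12, 6, 13, 14, 10, 9, -1]
  -1 < parent 6 at index 3, swap → [-18, -11, -12, -1, 13, 14, 10, 9, 6]
extract-min → returns -18:
  remove root -18; move last element 6 to root → [6, -11, -12, -1, 13, 14, 10, 9]
  6 vs smaller child -12 at index 2, swap → [-12, -11, 6, -1, 13, 14, 10, 9]
extract-min → returns -12:
  remove root -12; move last element 9 to root → [9, -11, 6, -1, 13, 14, 10]
  9 vs smaller child -11 at index 1, swap → [-11, 9, 6, -1, 13, 14, 10]
  9 vs smaller child -1 at index 3, swap → [-11, -1, 6, 9, 13, 14, 10]
extract-min → returns -11:
  remove root -11; move last element 10 to root → [10, -1, 6, 9, 13, 14]
  10 vs smaller child -1 at index 1, swap → [-1, 10, 6, 9, 13, 14]
  10 vs smaller child 9 at index 3, swap → [-1, 9, 6, 10, 13, 14]
insert 16:
  append 16 at index 6 → [-1, 9, 6, 10, 13, 14, 16] (no swap needed)
insert 12:
  append 12 at index 7 → [-1, 9, 6, 10, 13, 14, 16, 12] (no swap needed)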